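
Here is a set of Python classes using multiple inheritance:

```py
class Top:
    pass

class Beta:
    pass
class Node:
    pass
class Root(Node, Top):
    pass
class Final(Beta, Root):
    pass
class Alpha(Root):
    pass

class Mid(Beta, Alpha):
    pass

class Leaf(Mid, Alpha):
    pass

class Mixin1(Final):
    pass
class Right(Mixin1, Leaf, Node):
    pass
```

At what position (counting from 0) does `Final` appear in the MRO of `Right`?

2

L[Right] = Right + merge(L[Mixin1], L[Leaf], L[Node], [Mixin1 Leaf Node])
  take Mixin1:  [Mixin1 Final Beta Root Node Top object] + [Leaf Mid Beta Alpha Root Node Top object] + [Node object] + [Mixin1 Leaf Node]
  take Final:  [Final Beta Root Node Top object] + [Leaf Mid Beta Alpha Root Node Top object] + [Node object] + [Leaf Node]
  take Leaf:  [Beta Root Node Top object] + [Leaf Mid Beta Alpha Root Node Top object] + [Node object] + [Leaf Node]
  take Mid:  [Beta Root Node Top object] + [Mid Beta Alpha Root Node Top object] + [Node object] + [Node]
  take Beta:  [Beta Root Node Top object] + [Beta Alpha Root Node Top object] + [Node object] + [Node]
  take Alpha:  [Root Node Top object] + [Alpha Root Node Top object] + [Node object] + [Node]
  take Root:  [Root Node Top object] + [Root Node Top object] + [Node object] + [Node]
  take Node:  [Node Top object] + [Node Top object] + [Node object] + [Node]
  take Top:  [Top object] + [Top object] + [object]
  take object:  [object] + [object] + [object]
MRO: Right Mixin1 Final Leaf Mid Beta Alpha Root Node Top object
Final sits at index 2.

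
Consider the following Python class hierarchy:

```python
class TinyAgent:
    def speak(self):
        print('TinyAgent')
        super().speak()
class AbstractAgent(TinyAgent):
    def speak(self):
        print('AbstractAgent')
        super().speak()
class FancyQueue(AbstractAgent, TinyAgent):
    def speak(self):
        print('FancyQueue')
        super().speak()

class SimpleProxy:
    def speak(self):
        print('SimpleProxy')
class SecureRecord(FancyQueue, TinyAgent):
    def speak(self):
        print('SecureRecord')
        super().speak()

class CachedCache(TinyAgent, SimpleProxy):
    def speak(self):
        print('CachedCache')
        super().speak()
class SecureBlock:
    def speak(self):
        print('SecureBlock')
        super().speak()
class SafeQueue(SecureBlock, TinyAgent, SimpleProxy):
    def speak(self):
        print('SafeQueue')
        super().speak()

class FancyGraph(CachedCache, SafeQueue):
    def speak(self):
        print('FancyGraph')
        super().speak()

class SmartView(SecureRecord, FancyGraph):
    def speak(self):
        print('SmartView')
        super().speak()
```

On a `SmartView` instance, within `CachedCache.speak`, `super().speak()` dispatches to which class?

SafeQueue

L[SmartView] = SmartView + merge(L[SecureRecord], L[FancyGraph], [SecureRecord FancyGraph])
  take SecureRecord:  [SecureRecord FancyQueue AbstractAgent TinyAgent object] + [FancyGraph CachedCache SafeQueue SecureBlock TinyAgent SimpleProxy object] + [SecureRecord FancyGraph]
  take FancyQueue:  [FancyQueue AbstractAgent TinyAgent object] + [FancyGraph CachedCache SafeQueue SecureBlock TinyAgent SimpleProxy object] + [FancyGraph]
  take AbstractAgent:  [AbstractAgent TinyAgent object] + [FancyGraph CachedCache SafeQueue SecureBlock TinyAgent SimpleProxy object] + [FancyGraph]
  take FancyGraph:  [TinyAgent object] + [FancyGraph CachedCache SafeQueue SecureBlock TinyAgent SimpleProxy object] + [FancyGraph]
  take CachedCache:  [TinyAgent object] + [CachedCache SafeQueue SecureBlock TinyAgent SimpleProxy object]
  take SafeQueue:  [TinyAgent object] + [SafeQueue SecureBlock TinyAgent SimpleProxy object]
  take SecureBlock:  [TinyAgent object] + [SecureBlock TinyAgent SimpleProxy object]
  take TinyAgent:  [TinyAgent object] + [TinyAgent SimpleProxy object]
  take SimpleProxy:  [object] + [SimpleProxy object]
  take object:  [object] + [object]
MRO: SmartView SecureRecord FancyQueue AbstractAgent FancyGraph CachedCache SafeQueue SecureBlock TinyAgent SimpleProxy object
super() in CachedCache.speak on a SmartView instance goes to the class after CachedCache in SmartView's MRO: SafeQueue.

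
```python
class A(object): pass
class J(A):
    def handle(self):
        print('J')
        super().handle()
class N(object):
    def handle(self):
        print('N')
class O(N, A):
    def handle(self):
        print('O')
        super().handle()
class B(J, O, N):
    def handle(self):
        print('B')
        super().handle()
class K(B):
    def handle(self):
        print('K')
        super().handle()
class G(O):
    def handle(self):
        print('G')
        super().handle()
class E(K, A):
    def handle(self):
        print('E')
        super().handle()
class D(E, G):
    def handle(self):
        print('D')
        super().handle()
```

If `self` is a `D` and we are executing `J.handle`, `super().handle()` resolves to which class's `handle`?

G

L[D] = D + merge(L[E], L[G], [E G])
  take E:  [E K B J O N A object] + [G O N A object] + [E G]
  take K:  [K B J O N A object] + [G O N A object] + [G]
  take B:  [B J O N A object] + [G O N A object] + [G]
  take J:  [J O N A object] + [G O N A object] + [G]
  take G:  [O N A object] + [G O N A object] + [G]
  take O:  [O N A object] + [O N A object]
  take N:  [N A object] + [N A object]
  take A:  [A object] + [A object]
  take object:  [object] + [object]
MRO: D E K B J G O N A object
super() in J.handle on a D instance goes to the class after J in D's MRO: G.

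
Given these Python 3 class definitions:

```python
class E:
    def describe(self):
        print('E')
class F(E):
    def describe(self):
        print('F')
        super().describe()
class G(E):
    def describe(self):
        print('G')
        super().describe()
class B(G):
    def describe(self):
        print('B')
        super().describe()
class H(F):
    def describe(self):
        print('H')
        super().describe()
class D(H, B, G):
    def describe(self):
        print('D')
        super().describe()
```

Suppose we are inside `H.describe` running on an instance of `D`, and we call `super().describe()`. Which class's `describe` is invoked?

L[D] = D + merge(L[H], L[B], L[G], [H B G])
  take H:  [H F E object] + [B G E object] + [G E object] + [H B G]
  take F:  [F E object] + [B G E object] + [G E object] + [B G]
  take B:  [E object] + [B G E object] + [G E object] + [B G]
  take G:  [E object] + [G E object] + [G E object] + [G]
  take E:  [E object] + [E object] + [E object]
  take object:  [object] + [object] + [object]
MRO: D H F B G E object
super() in H.describe on a D instance goes to the class after H in D's MRO: F.

F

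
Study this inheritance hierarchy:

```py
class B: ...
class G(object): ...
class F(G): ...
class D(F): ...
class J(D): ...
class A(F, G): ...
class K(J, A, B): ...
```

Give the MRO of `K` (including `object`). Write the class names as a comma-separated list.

L[K] = K + merge(L[J], L[A], L[B], [J A B])
  take J:  [J D F G object] + [A F G object] + [B object] + [J A B]
  take D:  [D F G object] + [A F G object] + [B object] + [A B]
  take A:  [F G object] + [A F G object] + [B object] + [A B]
  take F:  [F G object] + [F G object] + [B object] + [B]
  take G:  [G object] + [G object] + [B object] + [B]
  take B:  [object] + [object] + [B object] + [B]
  take object:  [object] + [object] + [object]

K, J, D, A, F, G, B, object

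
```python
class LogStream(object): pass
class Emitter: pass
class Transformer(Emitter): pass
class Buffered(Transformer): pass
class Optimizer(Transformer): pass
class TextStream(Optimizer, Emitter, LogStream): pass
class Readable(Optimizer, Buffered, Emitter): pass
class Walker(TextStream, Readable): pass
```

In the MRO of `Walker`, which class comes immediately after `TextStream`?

Readable

L[Walker] = Walker + merge(L[TextStream], L[Readable], [TextStream Readable])
  take TextStream:  [TextStream Optimizer Transformer Emitter LogStream object] + [Readable Optimizer Buffered Transformer Emitter object] + [TextStream Readable]
  take Readable:  [Optimizer Transformer Emitter LogStream object] + [Readable Optimizer Buffered Transformer Emitter object] + [Readable]
  take Optimizer:  [Optimizer Transformer Emitter LogStream object] + [Optimizer Buffered Transformer Emitter object]
  take Buffered:  [Transformer Emitter LogStream object] + [Buffered Transformer Emitter object]
  take Transformer:  [Transformer Emitter LogStream object] + [Transformer Emitter object]
  take Emitter:  [Emitter LogStream object] + [Emitter object]
  take LogStream:  [LogStream object] + [object]
  take object:  [object] + [object]
MRO: Walker TextStream Readable Optimizer Buffered Transformer Emitter LogStream object
TextStream is at position 1; next is Readable.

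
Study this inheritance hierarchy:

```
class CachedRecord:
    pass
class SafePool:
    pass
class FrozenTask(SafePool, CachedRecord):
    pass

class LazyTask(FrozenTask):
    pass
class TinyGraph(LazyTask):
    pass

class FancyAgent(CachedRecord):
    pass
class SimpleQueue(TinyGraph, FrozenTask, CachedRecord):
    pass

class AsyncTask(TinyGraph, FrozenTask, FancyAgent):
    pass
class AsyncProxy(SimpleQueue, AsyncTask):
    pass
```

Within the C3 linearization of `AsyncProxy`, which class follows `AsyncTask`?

TinyGraph

L[AsyncProxy] = AsyncProxy + merge(L[SimpleQueue], L[AsyncTask], [SimpleQueue AsyncTask])
  take SimpleQueue:  [SimpleQueue TinyGraph LazyTask FrozenTask SafePool CachedRecord object] + [AsyncTask TinyGraph LazyTask FrozenTask SafePool FancyAgent CachedRecord object] + [SimpleQueue AsyncTask]
  take AsyncTask:  [TinyGraph LazyTask FrozenTask SafePool CachedRecord object] + [AsyncTask TinyGraph LazyTask FrozenTask SafePool FancyAgent CachedRecord object] + [AsyncTask]
  take TinyGraph:  [TinyGraph LazyTask FrozenTask SafePool CachedRecord object] + [TinyGraph LazyTask FrozenTask SafePool FancyAgent CachedRecord object]
  take LazyTask:  [LazyTask FrozenTask SafePool CachedRecord object] + [LazyTask FrozenTask SafePool FancyAgent CachedRecord object]
  take FrozenTask:  [FrozenTask SafePool CachedRecord object] + [FrozenTask SafePool FancyAgent CachedRecord object]
  take SafePool:  [SafePool CachedRecord object] + [SafePool FancyAgent CachedRecord object]
  take FancyAgent:  [CachedRecord object] + [FancyAgent CachedRecord object]
  take CachedRecord:  [CachedRecord object] + [CachedRecord object]
  take object:  [object] + [object]
MRO: AsyncProxy SimpleQueue AsyncTask TinyGraph LazyTask FrozenTask SafePool FancyAgent CachedRecord object
AsyncTask is at position 2; next is TinyGraph.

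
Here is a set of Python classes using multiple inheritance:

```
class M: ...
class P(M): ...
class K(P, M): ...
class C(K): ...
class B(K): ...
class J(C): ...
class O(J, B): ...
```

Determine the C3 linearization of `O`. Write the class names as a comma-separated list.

O, J, C, B, K, P, M, object

L[O] = O + merge(L[J], L[B], [J B])
  take J:  [J C K P M object] + [B K P M object] + [J B]
  take C:  [C K P M object] + [B K P M object] + [B]
  take B:  [K P M object] + [B K P M object] + [B]
  take K:  [K P M object] + [K P M object]
  take P:  [P M object] + [P M object]
  take M:  [M object] + [M object]
  take object:  [object] + [object]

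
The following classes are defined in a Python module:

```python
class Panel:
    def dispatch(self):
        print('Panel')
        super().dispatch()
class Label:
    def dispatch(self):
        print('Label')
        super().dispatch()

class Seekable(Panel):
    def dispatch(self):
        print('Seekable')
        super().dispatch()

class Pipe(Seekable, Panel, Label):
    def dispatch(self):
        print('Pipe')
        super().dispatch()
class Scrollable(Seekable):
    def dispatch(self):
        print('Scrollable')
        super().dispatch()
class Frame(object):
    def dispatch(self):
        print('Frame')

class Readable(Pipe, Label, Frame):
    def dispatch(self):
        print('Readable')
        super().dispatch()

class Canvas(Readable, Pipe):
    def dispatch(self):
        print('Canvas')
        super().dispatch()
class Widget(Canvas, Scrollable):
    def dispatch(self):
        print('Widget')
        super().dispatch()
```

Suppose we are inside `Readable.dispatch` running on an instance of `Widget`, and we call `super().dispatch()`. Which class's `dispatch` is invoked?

Pipe

L[Widget] = Widget + merge(L[Canvas], L[Scrollable], [Canvas Scrollable])
  take Canvas:  [Canvas Readable Pipe Seekable Panel Label Frame object] + [Scrollable Seekable Panel object] + [Canvas Scrollable]
  take Readable:  [Readable Pipe Seekable Panel Label Frame object] + [Scrollable Seekable Panel object] + [Scrollable]
  take Pipe:  [Pipe Seekable Panel Label Frame object] + [Scrollable Seekable Panel object] + [Scrollable]
  take Scrollable:  [Seekable Panel Label Frame object] + [Scrollable Seekable Panel object] + [Scrollable]
  take Seekable:  [Seekable Panel Label Frame object] + [Seekable Panel object]
  take Panel:  [Panel Label Frame object] + [Panel object]
  take Label:  [Label Frame object] + [object]
  take Frame:  [Frame object] + [object]
  take object:  [object] + [object]
MRO: Widget Canvas Readable Pipe Scrollable Seekable Panel Label Frame object
super() in Readable.dispatch on a Widget instance goes to the class after Readable in Widget's MRO: Pipe.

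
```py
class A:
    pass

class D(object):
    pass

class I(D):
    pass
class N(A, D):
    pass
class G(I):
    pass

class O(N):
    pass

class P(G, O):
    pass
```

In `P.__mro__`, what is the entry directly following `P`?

L[P] = P + merge(L[G], L[O], [G O])
  take G:  [G I D object] + [O N A D object] + [G O]
  take I:  [I D object] + [O N A D object] + [O]
  take O:  [D object] + [O N A D object] + [O]
  take N:  [D object] + [N A D object]
  take A:  [D object] + [A D object]
  take D:  [D object] + [D object]
  take object:  [object] + [object]
MRO: P G I O N A D object
P is at position 0; next is G.

G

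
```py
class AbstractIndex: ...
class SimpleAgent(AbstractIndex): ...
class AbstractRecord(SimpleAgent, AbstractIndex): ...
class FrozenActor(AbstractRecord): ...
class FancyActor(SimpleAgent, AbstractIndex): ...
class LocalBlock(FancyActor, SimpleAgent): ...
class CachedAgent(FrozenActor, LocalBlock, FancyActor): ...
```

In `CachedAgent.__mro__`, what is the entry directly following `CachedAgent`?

FrozenActor

L[CachedAgent] = CachedAgent + merge(L[FrozenActor], L[LocalBlock], L[FancyActor], [FrozenActor LocalBlock FancyActor])
  take FrozenActor:  [FrozenActor AbstractRecord SimpleAgent AbstractIndex object] + [LocalBlock FancyActor SimpleAgent AbstractIndex object] + [FancyActor SimpleAgent AbstractIndex object] + [FrozenActor LocalBlock FancyActor]
  take AbstractRecord:  [AbstractRecord SimpleAgent AbstractIndex object] + [LocalBlock FancyActor SimpleAgent AbstractIndex object] + [FancyActor SimpleAgent AbstractIndex object] + [LocalBlock FancyActor]
  take LocalBlock:  [SimpleAgent AbstractIndex object] + [LocalBlock FancyActor SimpleAgent AbstractIndex object] + [FancyActor SimpleAgent AbstractIndex object] + [LocalBlock FancyActor]
  take FancyActor:  [SimpleAgent AbstractIndex object] + [FancyActor SimpleAgent AbstractIndex object] + [FancyActor SimpleAgent AbstractIndex object] + [FancyActor]
  take SimpleAgent:  [SimpleAgent AbstractIndex object] + [SimpleAgent AbstractIndex object] + [SimpleAgent AbstractIndex object]
  take AbstractIndex:  [AbstractIndex object] + [AbstractIndex object] + [AbstractIndex object]
  take object:  [object] + [object] + [object]
MRO: CachedAgent FrozenActor AbstractRecord LocalBlock FancyActor SimpleAgent AbstractIndex object
CachedAgent is at position 0; next is FrozenActor.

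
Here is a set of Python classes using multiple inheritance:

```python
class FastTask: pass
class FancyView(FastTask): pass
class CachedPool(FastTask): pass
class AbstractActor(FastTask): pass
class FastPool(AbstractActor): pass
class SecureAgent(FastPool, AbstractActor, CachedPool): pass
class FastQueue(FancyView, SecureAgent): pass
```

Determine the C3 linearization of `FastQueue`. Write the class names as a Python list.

[FastQueue, FancyView, SecureAgent, FastPool, AbstractActor, CachedPool, FastTask, object]

L[FastQueue] = FastQueue + merge(L[FancyView], L[SecureAgent], [FancyView SecureAgent])
  take FancyView:  [FancyView FastTask object] + [SecureAgent FastPool AbstractActor CachedPool FastTask object] + [FancyView SecureAgent]
  take SecureAgent:  [FastTask object] + [SecureAgent FastPool AbstractActor CachedPool FastTask object] + [SecureAgent]
  take FastPool:  [FastTask object] + [FastPool AbstractActor CachedPool FastTask object]
  take AbstractActor:  [FastTask object] + [AbstractActor CachedPool FastTask object]
  take CachedPool:  [FastTask object] + [CachedPool FastTask object]
  take FastTask:  [FastTask object] + [FastTask object]
  take object:  [object] + [object]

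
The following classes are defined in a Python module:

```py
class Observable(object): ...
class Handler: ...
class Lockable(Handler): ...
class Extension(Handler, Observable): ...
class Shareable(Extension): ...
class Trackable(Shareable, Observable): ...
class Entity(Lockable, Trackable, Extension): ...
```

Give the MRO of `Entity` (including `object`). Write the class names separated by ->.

L[Entity] = Entity + merge(L[Lockable], L[Trackable], L[Extension], [Lockable Trackable Extension])
  take Lockable:  [Lockable Handler object] + [Trackable Shareable Extension Handler Observable object] + [Extension Handler Observable object] + [Lockable Trackable Extension]
  take Trackable:  [Handler object] + [Trackable Shareable Extension Handler Observable object] + [Extension Handler Observable object] + [Trackable Extension]
  take Shareable:  [Handler object] + [Shareable Extension Handler Observable object] + [Extension Handler Observable object] + [Extension]
  take Extension:  [Handler object] + [Extension Handler Observable object] + [Extension Handler Observable object] + [Extension]
  take Handler:  [Handler object] + [Handler Observable object] + [Handler Observable object]
  take Observable:  [object] + [Observable object] + [Observable object]
  take object:  [object] + [object] + [object]

Entity -> Lockable -> Trackable -> Shareable -> Extension -> Handler -> Observable -> object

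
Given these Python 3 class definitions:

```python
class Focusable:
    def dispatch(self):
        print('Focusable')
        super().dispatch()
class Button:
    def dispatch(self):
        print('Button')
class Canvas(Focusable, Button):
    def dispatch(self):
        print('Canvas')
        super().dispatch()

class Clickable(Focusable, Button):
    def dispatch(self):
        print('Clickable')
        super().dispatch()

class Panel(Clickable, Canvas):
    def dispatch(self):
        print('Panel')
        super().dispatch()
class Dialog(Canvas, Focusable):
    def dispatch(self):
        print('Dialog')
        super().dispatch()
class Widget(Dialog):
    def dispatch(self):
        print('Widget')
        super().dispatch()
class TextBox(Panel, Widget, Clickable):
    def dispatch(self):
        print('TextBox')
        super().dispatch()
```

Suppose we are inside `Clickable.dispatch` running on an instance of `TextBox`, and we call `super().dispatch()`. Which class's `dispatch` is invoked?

Dialog

L[TextBox] = TextBox + merge(L[Panel], L[Widget], L[Clickable], [Panel Widget Clickable])
  take Panel:  [Panel Clickable Canvas Focusable Button object] + [Widget Dialog Canvas Focusable Button object] + [Clickable Focusable Button object] + [Panel Widget Clickable]
  take Widget:  [Clickable Canvas Focusable Button object] + [Widget Dialog Canvas Focusable Button object] + [Clickable Focusable Button object] + [Widget Clickable]
  take Clickable:  [Clickable Canvas Focusable Button object] + [Dialog Canvas Focusable Button object] + [Clickable Focusable Button object] + [Clickable]
  take Dialog:  [Canvas Focusable Button object] + [Dialog Canvas Focusable Button object] + [Focusable Button object]
  take Canvas:  [Canvas Focusable Button object] + [Canvas Focusable Button object] + [Focusable Button object]
  take Focusable:  [Focusable Button object] + [Focusable Button object] + [Focusable Button object]
  take Button:  [Button object] + [Button object] + [Button object]
  take object:  [object] + [object] + [object]
MRO: TextBox Panel Widget Clickable Dialog Canvas Focusable Button object
super() in Clickable.dispatch on a TextBox instance goes to the class after Clickable in TextBox's MRO: Dialog.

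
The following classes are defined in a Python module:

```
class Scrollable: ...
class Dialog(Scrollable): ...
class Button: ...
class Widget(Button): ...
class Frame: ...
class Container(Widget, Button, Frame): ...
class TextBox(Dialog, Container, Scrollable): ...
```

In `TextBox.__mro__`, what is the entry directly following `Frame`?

L[TextBox] = TextBox + merge(L[Dialog], L[Container], L[Scrollable], [Dialog Container Scrollable])
  take Dialog:  [Dialog Scrollable object] + [Container Widget Button Frame object] + [Scrollable object] + [Dialog Container Scrollable]
  take Container:  [Scrollable object] + [Container Widget Button Frame object] + [Scrollable object] + [Container Scrollable]
  take Scrollable:  [Scrollable object] + [Widget Button Frame object] + [Scrollable object] + [Scrollable]
  take Widget:  [object] + [Widget Button Frame object] + [object]
  take Button:  [object] + [Button Frame object] + [object]
  take Frame:  [object] + [Frame object] + [object]
  take object:  [object] + [object] + [object]
MRO: TextBox Dialog Container Scrollable Widget Button Frame object
Frame is at position 6; next is object.

object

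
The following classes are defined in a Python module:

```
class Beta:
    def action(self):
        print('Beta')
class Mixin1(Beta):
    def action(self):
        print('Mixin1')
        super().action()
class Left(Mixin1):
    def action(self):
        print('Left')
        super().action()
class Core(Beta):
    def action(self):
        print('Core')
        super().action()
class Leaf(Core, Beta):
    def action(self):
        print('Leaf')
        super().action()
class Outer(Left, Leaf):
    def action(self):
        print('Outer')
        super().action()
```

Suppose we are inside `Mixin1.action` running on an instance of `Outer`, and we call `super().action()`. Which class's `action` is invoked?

L[Outer] = Outer + merge(L[Left], L[Leaf], [Left Leaf])
  take Left:  [Left Mixin1 Beta object] + [Leaf Core Beta object] + [Left Leaf]
  take Mixin1:  [Mixin1 Beta object] + [Leaf Core Beta object] + [Leaf]
  take Leaf:  [Beta object] + [Leaf Core Beta object] + [Leaf]
  take Core:  [Beta object] + [Core Beta object]
  take Beta:  [Beta object] + [Beta object]
  take object:  [object] + [object]
MRO: Outer Left Mixin1 Leaf Core Beta object
super() in Mixin1.action on a Outer instance goes to the class after Mixin1 in Outer's MRO: Leaf.

Leaf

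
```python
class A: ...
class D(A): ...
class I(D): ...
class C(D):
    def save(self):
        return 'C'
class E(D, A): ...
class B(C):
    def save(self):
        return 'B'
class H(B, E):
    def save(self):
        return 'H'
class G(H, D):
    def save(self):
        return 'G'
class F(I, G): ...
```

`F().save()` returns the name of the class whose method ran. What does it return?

G

L[F] = F + merge(L[I], L[G], [I G])
  take I:  [I D A object] + [G H B C E D A object] + [I G]
  take G:  [D A object] + [G H B C E D A object] + [G]
  take H:  [D A object] + [H B C E D A object]
  take B:  [D A object] + [B C E D A object]
  take C:  [D A object] + [C E D A object]
  take E:  [D A object] + [E D A object]
  take D:  [D A object] + [D A object]
  take A:  [A object] + [A object]
  take object:  [object] + [object]
MRO: F I G H B C E D A object
save is defined in: B, C, G, H. First along the MRO is G.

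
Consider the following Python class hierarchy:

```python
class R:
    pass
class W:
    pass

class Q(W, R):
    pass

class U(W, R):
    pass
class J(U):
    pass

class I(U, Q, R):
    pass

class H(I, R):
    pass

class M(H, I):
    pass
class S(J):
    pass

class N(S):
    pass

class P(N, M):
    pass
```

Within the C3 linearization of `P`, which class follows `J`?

L[P] = P + merge(L[N], L[M], [N M])
  take N:  [N S J U W R object] + [M H I U Q W R object] + [N M]
  take S:  [S J U W R object] + [M H I U Q W R object] + [M]
  take J:  [J U W R object] + [M H I U Q W R object] + [M]
  take M:  [U W R object] + [M H I U Q W R object] + [M]
  take H:  [U W R object] + [H I U Q W R object]
  take I:  [U W R object] + [I U Q W R object]
  take U:  [U W R object] + [U Q W R object]
  take Q:  [W R object] + [Q W R object]
  take W:  [W R object] + [W R object]
  take R:  [R object] + [R object]
  take object:  [object] + [object]
MRO: P N S J M H I U Q W R object
J is at position 3; next is M.

M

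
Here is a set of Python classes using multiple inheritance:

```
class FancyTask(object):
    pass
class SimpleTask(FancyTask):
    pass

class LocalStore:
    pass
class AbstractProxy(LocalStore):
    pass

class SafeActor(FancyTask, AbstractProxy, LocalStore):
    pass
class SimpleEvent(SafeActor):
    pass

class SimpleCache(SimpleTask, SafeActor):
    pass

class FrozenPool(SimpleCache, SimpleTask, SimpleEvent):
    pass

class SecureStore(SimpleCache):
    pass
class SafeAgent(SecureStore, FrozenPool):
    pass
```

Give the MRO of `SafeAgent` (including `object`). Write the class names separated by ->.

SafeAgent -> SecureStore -> FrozenPool -> SimpleCache -> SimpleTask -> SimpleEvent -> SafeActor -> FancyTask -> AbstractProxy -> LocalStore -> object

L[SafeAgent] = SafeAgent + merge(L[SecureStore], L[FrozenPool], [SecureStore FrozenPool])
  take SecureStore:  [SecureStore SimpleCache SimpleTask SafeActor FancyTask AbstractProxy LocalStore object] + [FrozenPool SimpleCache SimpleTask SimpleEvent SafeActor FancyTask AbstractProxy LocalStore object] + [SecureStore FrozenPool]
  take FrozenPool:  [SimpleCache SimpleTask SafeActor FancyTask AbstractProxy LocalStore object] + [FrozenPool SimpleCache SimpleTask SimpleEvent SafeActor FancyTask AbstractProxy LocalStore object] + [FrozenPool]
  take SimpleCache:  [SimpleCache SimpleTask SafeActor FancyTask AbstractProxy LocalStore object] + [SimpleCache SimpleTask SimpleEvent SafeActor FancyTask AbstractProxy LocalStore object]
  take SimpleTask:  [SimpleTask SafeActor FancyTask AbstractProxy LocalStore object] + [SimpleTask SimpleEvent SafeActor FancyTask AbstractProxy LocalStore object]
  take SimpleEvent:  [SafeActor FancyTask AbstractProxy LocalStore object] + [SimpleEvent SafeActor FancyTask AbstractProxy LocalStore object]
  take SafeActor:  [SafeActor FancyTask AbstractProxy LocalStore object] + [SafeActor FancyTask AbstractProxy LocalStore object]
  take FancyTask:  [FancyTask AbstractProxy LocalStore object] + [FancyTask AbstractProxy LocalStore object]
  take AbstractProxy:  [AbstractProxy LocalStore object] + [AbstractProxy LocalStore object]
  take LocalStore:  [LocalStore object] + [LocalStore object]
  take object:  [object] + [object]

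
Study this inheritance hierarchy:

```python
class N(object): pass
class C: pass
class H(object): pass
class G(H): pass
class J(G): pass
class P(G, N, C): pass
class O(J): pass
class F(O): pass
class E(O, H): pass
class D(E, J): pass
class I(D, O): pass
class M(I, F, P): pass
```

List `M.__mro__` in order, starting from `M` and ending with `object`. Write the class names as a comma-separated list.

M, I, D, E, F, O, J, P, G, H, N, C, object

L[M] = M + merge(L[I], L[F], L[P], [I F P])
  take I:  [I D E O J G H object] + [F O J G H object] + [P G H N C object] + [I F P]
  take D:  [D E O J G H object] + [F O J G H object] + [P G H N C object] + [F P]
  take E:  [E O J G H object] + [F O J G H object] + [P G H N C object] + [F P]
  take F:  [O J G H object] + [F O J G H object] + [P G H N C object] + [F P]
  take O:  [O J G H object] + [O J G H object] + [P G H N C object] + [P]
  take J:  [J G H object] + [J G H object] + [P G H N C object] + [P]
  take P:  [G H object] + [G H object] + [P G H N C object] + [P]
  take G:  [G H object] + [G H object] + [G H N C object]
  take H:  [H object] + [H object] + [H N C object]
  take N:  [object] + [object] + [N C object]
  take C:  [object] + [object] + [C object]
  take object:  [object] + [object] + [object]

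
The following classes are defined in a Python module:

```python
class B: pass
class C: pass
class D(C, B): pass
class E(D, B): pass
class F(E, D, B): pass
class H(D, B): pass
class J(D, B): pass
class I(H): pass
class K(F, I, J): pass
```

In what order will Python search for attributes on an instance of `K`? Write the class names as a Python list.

[K, F, E, I, H, J, D, C, B, object]

L[K] = K + merge(L[F], L[I], L[J], [F I J])
  take F:  [F E D C B object] + [I H D C B object] + [J D C B object] + [F I J]
  take E:  [E D C B object] + [I H D C B object] + [J D C B object] + [I J]
  take I:  [D C B object] + [I H D C B object] + [J D C B object] + [I J]
  take H:  [D C B object] + [H D C B object] + [J D C B object] + [J]
  take J:  [D C B object] + [D C B object] + [J D C B object] + [J]
  take D:  [D C B object] + [D C B object] + [D C B object]
  take C:  [C B object] + [C B object] + [C B object]
  take B:  [B object] + [B object] + [B object]
  take object:  [object] + [object] + [object]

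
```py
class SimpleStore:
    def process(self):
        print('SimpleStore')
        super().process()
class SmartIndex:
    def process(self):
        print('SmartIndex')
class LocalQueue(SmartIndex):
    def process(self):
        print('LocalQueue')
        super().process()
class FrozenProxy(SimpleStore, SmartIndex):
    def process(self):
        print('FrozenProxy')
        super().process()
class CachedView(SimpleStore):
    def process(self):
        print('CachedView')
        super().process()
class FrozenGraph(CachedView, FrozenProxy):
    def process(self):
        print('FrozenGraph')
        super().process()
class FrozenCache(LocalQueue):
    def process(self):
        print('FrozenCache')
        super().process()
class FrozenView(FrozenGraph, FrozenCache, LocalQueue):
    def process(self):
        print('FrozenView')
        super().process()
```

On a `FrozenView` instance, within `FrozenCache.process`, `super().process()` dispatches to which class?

LocalQueue

L[FrozenView] = FrozenView + merge(L[FrozenGraph], L[FrozenCache], L[LocalQueue], [FrozenGraph FrozenCache LocalQueue])
  take FrozenGraph:  [FrozenGraph CachedView FrozenProxy SimpleStore SmartIndex object] + [FrozenCache LocalQueue SmartIndex object] + [LocalQueue SmartIndex object] + [FrozenGraph FrozenCache LocalQueue]
  take CachedView:  [CachedView FrozenProxy SimpleStore SmartIndex object] + [FrozenCache LocalQueue SmartIndex object] + [LocalQueue SmartIndex object] + [FrozenCache LocalQueue]
  take FrozenProxy:  [FrozenProxy SimpleStore SmartIndex object] + [FrozenCache LocalQueue SmartIndex object] + [LocalQueue SmartIndex object] + [FrozenCache LocalQueue]
  take SimpleStore:  [SimpleStore SmartIndex object] + [FrozenCache LocalQueue SmartIndex object] + [LocalQueue SmartIndex object] + [FrozenCache LocalQueue]
  take FrozenCache:  [SmartIndex object] + [FrozenCache LocalQueue SmartIndex object] + [LocalQueue SmartIndex object] + [FrozenCache LocalQueue]
  take LocalQueue:  [SmartIndex object] + [LocalQueue SmartIndex object] + [LocalQueue SmartIndex object] + [LocalQueue]
  take SmartIndex:  [SmartIndex object] + [SmartIndex object] + [SmartIndex object]
  take object:  [object] + [object] + [object]
MRO: FrozenView FrozenGraph CachedView FrozenProxy SimpleStore FrozenCache LocalQueue SmartIndex object
super() in FrozenCache.process on a FrozenView instance goes to the class after FrozenCache in FrozenView's MRO: LocalQueue.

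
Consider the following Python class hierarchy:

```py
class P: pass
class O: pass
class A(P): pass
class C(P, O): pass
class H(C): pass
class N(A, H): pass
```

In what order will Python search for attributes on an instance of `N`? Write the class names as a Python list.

[N, A, H, C, P, O, object]

L[N] = N + merge(L[A], L[H], [A H])
  take A:  [A P object] + [H C P O object] + [A H]
  take H:  [P object] + [H C P O object] + [H]
  take C:  [P object] + [C P O object]
  take P:  [P object] + [P O object]
  take O:  [object] + [O object]
  take object:  [object] + [object]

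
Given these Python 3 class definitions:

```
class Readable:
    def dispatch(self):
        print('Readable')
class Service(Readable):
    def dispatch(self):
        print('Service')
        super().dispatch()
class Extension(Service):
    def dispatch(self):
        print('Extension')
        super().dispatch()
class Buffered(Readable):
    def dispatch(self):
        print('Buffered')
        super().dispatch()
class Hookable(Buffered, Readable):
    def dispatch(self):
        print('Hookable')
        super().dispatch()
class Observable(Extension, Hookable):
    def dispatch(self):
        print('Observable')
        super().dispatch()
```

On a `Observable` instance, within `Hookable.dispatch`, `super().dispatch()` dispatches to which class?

L[Observable] = Observable + merge(L[Extension], L[Hookable], [Extension Hookable])
  take Extension:  [Extension Service Readable object] + [Hookable Buffered Readable object] + [Extension Hookable]
  take Service:  [Service Readable object] + [Hookable Buffered Readable object] + [Hookable]
  take Hookable:  [Readable object] + [Hookable Buffered Readable object] + [Hookable]
  take Buffered:  [Readable object] + [Buffered Readable object]
  take Readable:  [Readable object] + [Readable object]
  take object:  [object] + [object]
MRO: Observable Extension Service Hookable Buffered Readable object
super() in Hookable.dispatch on a Observable instance goes to the class after Hookable in Observable's MRO: Buffered.

Buffered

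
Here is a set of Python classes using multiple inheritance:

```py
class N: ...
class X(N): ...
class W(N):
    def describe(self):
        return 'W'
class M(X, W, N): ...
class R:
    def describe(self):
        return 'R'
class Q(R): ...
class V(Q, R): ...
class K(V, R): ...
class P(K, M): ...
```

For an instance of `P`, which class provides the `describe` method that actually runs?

L[P] = P + merge(L[K], L[M], [K M])
  take K:  [K V Q R object] + [M X W N object] + [K M]
  take V:  [V Q R object] + [M X W N object] + [M]
  take Q:  [Q R object] + [M X W N object] + [M]
  take R:  [R object] + [M X W N object] + [M]
  take M:  [object] + [M X W N object] + [M]
  take X:  [object] + [X W N object]
  take W:  [object] + [W N object]
  take N:  [object] + [N object]
  take object:  [object] + [object]
MRO: P K V Q R M X W N object
describe is defined in: R, W. First along the MRO is R.

R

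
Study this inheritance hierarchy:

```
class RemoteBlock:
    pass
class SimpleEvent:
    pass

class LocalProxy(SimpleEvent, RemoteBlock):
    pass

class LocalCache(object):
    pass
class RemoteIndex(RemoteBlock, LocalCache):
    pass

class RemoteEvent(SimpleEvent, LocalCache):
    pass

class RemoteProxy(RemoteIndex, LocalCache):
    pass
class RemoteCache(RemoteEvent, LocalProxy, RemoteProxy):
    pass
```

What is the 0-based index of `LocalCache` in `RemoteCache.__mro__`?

7

L[RemoteCache] = RemoteCache + merge(L[RemoteEvent], L[LocalProxy], L[RemoteProxy], [RemoteEvent LocalProxy RemoteProxy])
  take RemoteEvent:  [RemoteEvent SimpleEvent LocalCache object] + [LocalProxy SimpleEvent RemoteBlock object] + [RemoteProxy RemoteIndex RemoteBlock LocalCache object] + [RemoteEvent LocalProxy RemoteProxy]
  take LocalProxy:  [SimpleEvent LocalCache object] + [LocalProxy SimpleEvent RemoteBlock object] + [RemoteProxy RemoteIndex RemoteBlock LocalCache object] + [LocalProxy RemoteProxy]
  take SimpleEvent:  [SimpleEvent LocalCache object] + [SimpleEvent RemoteBlock object] + [RemoteProxy RemoteIndex RemoteBlock LocalCache object] + [RemoteProxy]
  take RemoteProxy:  [LocalCache object] + [RemoteBlock object] + [RemoteProxy RemoteIndex RemoteBlock LocalCache object] + [RemoteProxy]
  take RemoteIndex:  [LocalCache object] + [RemoteBlock object] + [RemoteIndex RemoteBlock LocalCache object]
  take RemoteBlock:  [LocalCache object] + [RemoteBlock object] + [RemoteBlock LocalCache object]
  take LocalCache:  [LocalCache object] + [object] + [LocalCache object]
  take object:  [object] + [object] + [object]
MRO: RemoteCache RemoteEvent LocalProxy SimpleEvent RemoteProxy RemoteIndex RemoteBlock LocalCache object
LocalCache sits at index 7.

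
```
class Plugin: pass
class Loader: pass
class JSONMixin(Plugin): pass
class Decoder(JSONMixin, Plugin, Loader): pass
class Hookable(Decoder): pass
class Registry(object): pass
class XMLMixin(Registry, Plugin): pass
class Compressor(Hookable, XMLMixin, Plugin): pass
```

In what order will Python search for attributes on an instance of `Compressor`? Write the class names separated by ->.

L[Compressor] = Compressor + merge(L[Hookable], L[XMLMixin], L[Plugin], [Hookable XMLMixin Plugin])
  take Hookable:  [Hookable Decoder JSONMixin Plugin Loader object] + [XMLMixin Registry Plugin object] + [Plugin object] + [Hookable XMLMixin Plugin]
  take Decoder:  [Decoder JSONMixin Plugin Loader object] + [XMLMixin Registry Plugin object] + [Plugin object] + [XMLMixin Plugin]
  take JSONMixin:  [JSONMixin Plugin Loader object] + [XMLMixin Registry Plugin object] + [Plugin object] + [XMLMixin Plugin]
  take XMLMixin:  [Plugin Loader object] + [XMLMixin Registry Plugin object] + [Plugin object] + [XMLMixin Plugin]
  take Registry:  [Plugin Loader object] + [Registry Plugin object] + [Plugin object] + [Plugin]
  take Plugin:  [Plugin Loader object] + [Plugin object] + [Plugin object] + [Plugin]
  take Loader:  [Loader object] + [object] + [object]
  take object:  [object] + [object] + [object]

Compressor -> Hookable -> Decoder -> JSONMixin -> XMLMixin -> Registry -> Plugin -> Loader -> object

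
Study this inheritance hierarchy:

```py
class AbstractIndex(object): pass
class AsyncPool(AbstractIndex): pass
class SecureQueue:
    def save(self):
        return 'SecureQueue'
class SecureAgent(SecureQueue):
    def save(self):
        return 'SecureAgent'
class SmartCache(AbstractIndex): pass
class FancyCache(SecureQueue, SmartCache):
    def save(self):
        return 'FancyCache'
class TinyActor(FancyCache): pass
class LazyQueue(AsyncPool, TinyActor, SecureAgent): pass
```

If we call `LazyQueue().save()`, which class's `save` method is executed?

FancyCache

L[LazyQueue] = LazyQueue + merge(L[AsyncPool], L[TinyActor], L[SecureAgent], [AsyncPool TinyActor SecureAgent])
  take AsyncPool:  [AsyncPool AbstractIndex object] + [TinyActor FancyCache SecureQueue SmartCache AbstractIndex object] + [SecureAgent SecureQueue object] + [AsyncPool TinyActor SecureAgent]
  take TinyActor:  [AbstractIndex object] + [TinyActor FancyCache SecureQueue SmartCache AbstractIndex object] + [SecureAgent SecureQueue object] + [TinyActor SecureAgent]
  take FancyCache:  [AbstractIndex object] + [FancyCache SecureQueue SmartCache AbstractIndex object] + [SecureAgent SecureQueue object] + [SecureAgent]
  take SecureAgent:  [AbstractIndex object] + [SecureQueue SmartCache AbstractIndex object] + [SecureAgent SecureQueue object] + [SecureAgent]
  take SecureQueue:  [AbstractIndex object] + [SecureQueue SmartCache AbstractIndex object] + [SecureQueue object]
  take SmartCache:  [AbstractIndex object] + [SmartCache AbstractIndex object] + [object]
  take AbstractIndex:  [AbstractIndex object] + [AbstractIndex object] + [object]
  take object:  [object] + [object] + [object]
MRO: LazyQueue AsyncPool TinyActor FancyCache SecureAgent SecureQueue SmartCache AbstractIndex object
save is defined in: FancyCache, SecureAgent, SecureQueue. First along the MRO is FancyCache.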